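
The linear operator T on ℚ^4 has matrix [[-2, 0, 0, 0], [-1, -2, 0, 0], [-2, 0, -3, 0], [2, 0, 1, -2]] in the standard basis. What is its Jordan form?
J = [[-3, 0, 0, 0], [0, -2, 1, 0], [0, 0, -2, 0], [0, 0, 0, -2]]

The characteristic polynomial is det(xI - A) = (x + 2)^3(x + 3), so the eigenvalues are -3 (algebraic multiplicity 1), -2 (algebraic multiplicity 3).

For λ = -3: algebraic multiplicity 1 gives one 1×1 block.

For λ = -2: rank(A + 2I) = 2, rank((A + 2I)^2) = 1. The eigenspace has dimension 4 - 2 = 2, so there are 2 Jordan blocks; the rank sequence gives block sizes [2, 1].

Assembling the blocks gives the Jordan form J above.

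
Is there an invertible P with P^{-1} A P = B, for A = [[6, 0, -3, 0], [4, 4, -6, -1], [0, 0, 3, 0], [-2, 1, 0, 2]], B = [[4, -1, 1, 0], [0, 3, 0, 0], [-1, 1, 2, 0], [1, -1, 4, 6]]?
Yes.

Two matrices over a field are similar if and only if they have the same invariant factors.

Both A and B have characteristic polynomial (x - 6)(x - 3)^3 and minimal polynomial (x - 6)(x - 3)^2. Computing further, both have invariant factors x - 3, (x - 6)(x - 3)^2. Hence A and B are similar.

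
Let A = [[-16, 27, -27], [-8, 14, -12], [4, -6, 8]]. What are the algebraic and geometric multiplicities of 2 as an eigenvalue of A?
The characteristic polynomial is (x - 2)^3, so the factor x - 2 appears with exponent 3: the algebraic multiplicity is 3.

rank(A - 2I) = 1, so the eigenspace has dimension 3 - 1 = 2: the geometric multiplicity is 2.

Since 2 < 3, A is not diagonalizable.

algebraic multiplicity 3, geometric multiplicity 2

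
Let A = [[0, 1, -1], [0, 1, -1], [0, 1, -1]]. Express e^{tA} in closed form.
A has Jordan form J = [[0, 1, 0], [0, 0, 0], [0, 0, 0]] with A = PJP^{-1}, so e^{tA} = P e^{tJ} P^{-1}.

For a Jordan block J_k(λ), e^{tJ_k(λ)} = e^{λt} · (I + tN + t^2 N^2/2! + ... + t^{k-1} N^{k-1}/(k-1)!) where N is the nilpotent superdiagonal part.

Assembling the blocks and conjugating back gives the entries of e^{tA} as shown above.

e^{tA} = [[1, t, -t], [0, t + 1, -t], [0, t, 1 - t]]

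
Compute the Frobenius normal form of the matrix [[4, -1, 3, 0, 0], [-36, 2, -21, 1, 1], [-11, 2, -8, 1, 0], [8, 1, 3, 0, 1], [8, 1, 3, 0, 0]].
The invariant factors of A (the non-unit diagonal entries of the Smith normal form of xI - A over ℚ[x]) are (x - 1)^3(x + 2)(x + 3), each dividing the next. The characteristic polynomial is their product, (x - 1)^3(x + 2)(x + 3).

The rational canonical form is the block-diagonal matrix of companion matrices C(f_i):
R = [[0, 0, 0, 0, 6], [1, 0, 0, 0, -13], [0, 1, 0, 0, 4], [0, 0, 1, 0, 6], [0, 0, 0, 1, -2]].

R = [[0, 0, 0, 0, 6], [1, 0, 0, 0, -13], [0, 1, 0, 0, 4], [0, 0, 1, 0, 6], [0, 0, 0, 1, -2]]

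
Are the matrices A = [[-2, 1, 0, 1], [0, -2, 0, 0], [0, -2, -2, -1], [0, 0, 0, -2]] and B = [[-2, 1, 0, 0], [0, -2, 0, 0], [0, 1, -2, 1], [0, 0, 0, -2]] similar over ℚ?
Yes.

Two matrices over a field are similar if and only if they have the same invariant factors.

Both A and B have characteristic polynomial (x + 2)^4 and minimal polynomial (x + 2)^2. Computing further, both have invariant factors (x + 2)^2, (x + 2)^2. Hence A and B are similar.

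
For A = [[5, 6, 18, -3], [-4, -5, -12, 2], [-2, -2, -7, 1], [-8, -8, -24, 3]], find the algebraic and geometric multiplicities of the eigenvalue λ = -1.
The characteristic polynomial is (x + 1)^4, so the factor x + 1 appears with exponent 4: the algebraic multiplicity is 4.

rank(A + I) = 1, so the eigenspace has dimension 4 - 1 = 3: the geometric multiplicity is 3.

Since 3 < 4, A is not diagonalizable.

algebraic multiplicity 4, geometric multiplicity 3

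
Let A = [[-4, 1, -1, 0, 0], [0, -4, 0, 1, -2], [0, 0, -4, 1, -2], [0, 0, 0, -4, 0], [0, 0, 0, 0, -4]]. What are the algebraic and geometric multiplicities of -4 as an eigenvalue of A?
algebraic multiplicity 5, geometric multiplicity 3

The characteristic polynomial is (x + 4)^5, so the factor x + 4 appears with exponent 5: the algebraic multiplicity is 5.

rank(A + 4I) = 2, so the eigenspace has dimension 5 - 2 = 3: the geometric multiplicity is 3.

Since 3 < 5, A is not diagonalizable.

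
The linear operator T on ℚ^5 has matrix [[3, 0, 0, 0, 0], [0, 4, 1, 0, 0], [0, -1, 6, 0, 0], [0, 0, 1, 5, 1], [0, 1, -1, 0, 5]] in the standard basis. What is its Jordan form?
The characteristic polynomial is det(xI - A) = (x - 5)^4(x - 3), so the eigenvalues are 3 (algebraic multiplicity 1), 5 (algebraic multiplicity 4).

For λ = 3: algebraic multiplicity 1 gives one 1×1 block.

For λ = 5: rank(A - 5I) = 3, rank((A - 5I)^2) = 1. The eigenspace has dimension 5 - 3 = 2, so there are 2 Jordan blocks; the rank sequence gives block sizes [2, 2].

Assembling the blocks gives the Jordan form J above.

J = [[3, 0, 0, 0, 0], [0, 5, 1, 0, 0], [0, 0, 5, 0, 0], [0, 0, 0, 5, 1], [0, 0, 0, 0, 5]]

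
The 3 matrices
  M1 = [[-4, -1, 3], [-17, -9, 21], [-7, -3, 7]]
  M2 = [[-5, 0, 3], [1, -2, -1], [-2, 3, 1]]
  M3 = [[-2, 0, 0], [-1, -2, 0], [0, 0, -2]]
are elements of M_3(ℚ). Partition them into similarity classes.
2 classes: {M1, M2}, {M3}

Characteristic polynomials: χ_{M1} = (x + 2)^3, χ_{M2} = (x + 2)^3, χ_{M3} = (x + 2)^3.

{M1, M2}: invariant factors (x + 2)^3.

{M3}: invariant factors x + 2, (x + 2)^2.

Matrices are similar if and only if their invariant-factor lists agree; the partition into similarity classes is {M1, M2}, {M3}.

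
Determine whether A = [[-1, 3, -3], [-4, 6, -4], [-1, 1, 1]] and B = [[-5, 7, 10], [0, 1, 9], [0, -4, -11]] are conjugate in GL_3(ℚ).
trace(A) = 6 but trace(B) = -15. The trace is a similarity invariant, so A and B are not similar.

No.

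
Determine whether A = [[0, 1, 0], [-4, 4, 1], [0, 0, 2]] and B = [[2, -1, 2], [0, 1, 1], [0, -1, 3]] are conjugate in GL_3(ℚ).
Two matrices over a field are similar if and only if they have the same invariant factors.

Both A and B have characteristic polynomial (x - 2)^3 and minimal polynomial (x - 2)^3. Computing further, both have invariant factors (x - 2)^3. Hence A and B are similar.

Yes.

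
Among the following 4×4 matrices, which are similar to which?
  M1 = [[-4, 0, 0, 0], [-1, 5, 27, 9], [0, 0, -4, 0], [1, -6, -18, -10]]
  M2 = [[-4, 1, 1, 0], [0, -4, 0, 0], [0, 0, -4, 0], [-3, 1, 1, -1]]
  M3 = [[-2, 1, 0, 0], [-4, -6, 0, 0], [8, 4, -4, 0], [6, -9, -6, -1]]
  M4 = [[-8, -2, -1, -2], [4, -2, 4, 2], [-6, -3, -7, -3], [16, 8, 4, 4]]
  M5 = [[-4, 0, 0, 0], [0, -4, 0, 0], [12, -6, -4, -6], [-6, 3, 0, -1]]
Characteristic polynomials: χ_{M1} = (x + 1)(x + 4)^3, χ_{M2} = (x + 1)(x + 4)^3, χ_{M3} = (x + 1)(x + 4)^3, χ_{M4} = (x + 1)(x + 4)^3, χ_{M5} = (x + 1)(x + 4)^3.

{M1, M2, M3, M4}: invariant factors x + 4, (x + 1)(x + 4)^2.

{M5}: invariant factors x + 4, x + 4, (x + 1)(x + 4).

Matrices are similar if and only if their invariant-factor lists agree; the partition into similarity classes is {M1, M2, M3, M4}, {M5}.

2 classes: {M1, M2, M3, M4}, {M5}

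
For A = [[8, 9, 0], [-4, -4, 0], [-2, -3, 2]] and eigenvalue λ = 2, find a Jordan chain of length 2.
v_1 = [[2, -1, -1]]^T, v_2 = [[3, -2, -1]]^T

We seek v_1 ∈ ker((A - 2I)^2) \ ker(A - 2I), then set v_{i+1} = (A - 2I) v_i.

One such chain is v_1 = [[2, -1, -1]]^T, v_2 = [[3, -2, -1]]^T. Check: (A - 2I) v_2 = [[0, 0, 0]]^T = 0.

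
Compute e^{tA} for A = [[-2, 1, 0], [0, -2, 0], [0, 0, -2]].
e^{tA} = [[e^{-2*t}, t*e^{-2*t}, 0], [0, e^{-2*t}, 0], [0, 0, e^{-2*t}]]

A has Jordan form J = [[-2, 1, 0], [0, -2, 0], [0, 0, -2]] with A = PJP^{-1}, so e^{tA} = P e^{tJ} P^{-1}.

For a Jordan block J_k(λ), e^{tJ_k(λ)} = e^{λt} · (I + tN + t^2 N^2/2! + ... + t^{k-1} N^{k-1}/(k-1)!) where N is the nilpotent superdiagonal part.

Assembling the blocks and conjugating back gives the entries of e^{tA} as shown above.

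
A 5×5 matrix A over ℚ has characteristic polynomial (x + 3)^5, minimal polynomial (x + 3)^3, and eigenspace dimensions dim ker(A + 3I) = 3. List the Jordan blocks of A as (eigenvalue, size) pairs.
λ = -3: algebraic multiplicity 5 (exponent in χ_A), largest block size 3 (exponent in m_A), 3 blocks (geometric multiplicity). These force block sizes [3, 1, 1].

Jordan blocks: (-3, 3), (-3, 1), (-3, 1)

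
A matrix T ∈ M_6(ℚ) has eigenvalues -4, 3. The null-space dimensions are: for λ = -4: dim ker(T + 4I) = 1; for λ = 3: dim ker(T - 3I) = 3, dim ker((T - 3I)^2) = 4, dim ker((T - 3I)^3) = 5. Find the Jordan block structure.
Jordan blocks: (-4, 1), (3, 3), (3, 1), (3, 1)

λ = -4: successive nullity increments [1] count blocks of size ≥ k; block sizes are [1].
λ = 3: successive nullity increments [3, 1, 1] count blocks of size ≥ k; block sizes are [3, 1, 1].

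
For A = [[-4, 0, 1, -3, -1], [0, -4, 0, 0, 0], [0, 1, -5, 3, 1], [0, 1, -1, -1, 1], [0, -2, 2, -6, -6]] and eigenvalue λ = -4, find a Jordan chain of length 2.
v_1 = [[-2, 1, 2, 2, -5]]^T, v_2 = [[1, 0, 0, 0, 0]]^T

We seek v_1 ∈ ker((A + 4I)^2) \ ker(A + 4I), then set v_{i+1} = (A + 4I) v_i.

One such chain is v_1 = [[-2, 1, 2, 2, -5]]^T, v_2 = [[1, 0, 0, 0, 0]]^T. Check: (A + 4I) v_2 = [[0, 0, 0, 0, 0]]^T = 0.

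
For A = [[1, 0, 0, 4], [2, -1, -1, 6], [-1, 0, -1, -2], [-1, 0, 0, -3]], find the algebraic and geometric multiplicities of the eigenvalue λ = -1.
The characteristic polynomial is (x + 1)^4, so the factor x + 1 appears with exponent 4: the algebraic multiplicity is 4.

rank(A + I) = 2, so the eigenspace has dimension 4 - 2 = 2: the geometric multiplicity is 2.

Since 2 < 4, A is not diagonalizable.

algebraic multiplicity 4, geometric multiplicity 2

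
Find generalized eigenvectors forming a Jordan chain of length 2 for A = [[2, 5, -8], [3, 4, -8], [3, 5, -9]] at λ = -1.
v_1 = [[0, -3, -2]]^T, v_2 = [[1, 1, 1]]^T

We seek v_1 ∈ ker((A + I)^2) \ ker(A + I), then set v_{i+1} = (A + I) v_i.

One such chain is v_1 = [[0, -3, -2]]^T, v_2 = [[1, 1, 1]]^T. Check: (A + I) v_2 = [[0, 0, 0]]^T = 0.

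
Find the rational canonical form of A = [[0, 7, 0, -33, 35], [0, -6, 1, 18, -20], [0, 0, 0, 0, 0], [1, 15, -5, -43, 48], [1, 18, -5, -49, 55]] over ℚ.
The invariant factors of A (the non-unit diagonal entries of the Smith normal form of xI - A over ℚ[x]) are x(x - 6)(x^3 + 3x - 1), each dividing the next. The characteristic polynomial is their product, x(x - 6)(x^3 + 3x - 1).

The rational canonical form is the block-diagonal matrix of companion matrices C(f_i):
R = [[0, 0, 0, 0, 0], [1, 0, 0, 0, -6], [0, 1, 0, 0, 19], [0, 0, 1, 0, -3], [0, 0, 0, 1, 6]].

Note the characteristic polynomial does not split into linear factors over ℚ, so A has no Jordan form over ℚ; the rational canonical form exists over any field.

R = [[0, 0, 0, 0, 0], [1, 0, 0, 0, -6], [0, 1, 0, 0, 19], [0, 0, 1, 0, -3], [0, 0, 0, 1, 6]]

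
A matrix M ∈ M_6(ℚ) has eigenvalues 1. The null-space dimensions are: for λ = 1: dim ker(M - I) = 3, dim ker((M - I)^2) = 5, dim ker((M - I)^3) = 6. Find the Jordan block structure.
Jordan blocks: (1, 3), (1, 2), (1, 1)

λ = 1: successive nullity increments [3, 2, 1] count blocks of size ≥ k; block sizes are [3, 2, 1].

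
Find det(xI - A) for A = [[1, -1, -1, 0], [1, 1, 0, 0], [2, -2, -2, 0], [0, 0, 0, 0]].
χ_A(x) = x^4

xI - A = [[x - 1, 1, 1, 0], [-1, x - 1, 0, 0], [-2, 2, x + 2, 0], [0, 0, 0, x]].

Expanding det(xI - A) along the first row:
det(xI - A) = + (x - 1)·det([[x - 1, 0, 0], [2, x + 2, 0], [0, 0, x]]) - (1)·det([[-1, 0, 0], [-2, x + 2, 0], [0, 0, x]]) + (1)·det([[-1, x - 1, 0], [-2, 2, 0], [0, 0, x]]) - (0)·det([[-1, x - 1, 0], [-2, 2, x + 2], [0, 0, 0]]).

Evaluating gives χ_A(x) = x^4.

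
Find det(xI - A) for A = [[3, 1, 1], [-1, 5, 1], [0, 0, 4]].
xI - A = [[x - 3, -1, -1], [1, x - 5, -1], [0, 0, x - 4]].

Expanding det(xI - A) along the first row:
det(xI - A) = + (x - 3)·det([[x - 5, -1], [0, x - 4]]) - (-1)·det([[1, -1], [0, x - 4]]) + (-1)·det([[1, x - 5], [0, 0]]).

Evaluating gives χ_A(x) = x^3 - 12x^2 + 48x - 64 = (x - 4)^3.

χ_A(x) = (x - 4)^3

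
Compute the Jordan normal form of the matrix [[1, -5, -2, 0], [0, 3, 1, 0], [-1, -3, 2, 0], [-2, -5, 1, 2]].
The characteristic polynomial is det(xI - A) = (x - 2)^4, so the eigenvalues are 2 (algebraic multiplicity 4).

For λ = 2: rank(A - 2I) = 2, rank((A - 2I)^2) = 1, rank((A - 2I)^3) = 0. The eigenspace has dimension 4 - 2 = 2, so there are 2 Jordan blocks; the rank sequence gives block sizes [3, 1].

Assembling the blocks gives the Jordan form J above.

J = [[2, 1, 0, 0], [0, 2, 1, 0], [0, 0, 2, 0], [0, 0, 0, 2]]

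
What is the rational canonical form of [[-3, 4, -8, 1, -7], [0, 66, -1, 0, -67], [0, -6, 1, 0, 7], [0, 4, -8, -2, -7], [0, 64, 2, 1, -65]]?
R = [[-3, 0, 0, 0, 0], [0, 0, 0, 0, -60], [0, 1, 0, 0, 7], [0, 0, 1, 0, 18], [0, 0, 0, 1, 0]]

The invariant factors of A (the non-unit diagonal entries of the Smith normal form of xI - A over ℚ[x]) are x + 3, (x - 4)(x + 3)(x^2 + x - 5), each dividing the next. The characteristic polynomial is their product, (x - 4)(x + 3)^2(x^2 + x - 5).

The rational canonical form is the block-diagonal matrix of companion matrices C(f_i):
R = [[-3, 0, 0, 0, 0], [0, 0, 0, 0, -60], [0, 1, 0, 0, 7], [0, 0, 1, 0, 18], [0, 0, 0, 1, 0]].

Note the characteristic polynomial does not split into linear factors over ℚ, so A has no Jordan form over ℚ; the rational canonical form exists over any field.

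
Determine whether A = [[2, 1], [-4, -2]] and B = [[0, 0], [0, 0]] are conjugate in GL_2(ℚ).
Both have characteristic polynomial x^2, but the minimal polynomial of A is x^2 while the minimal polynomial of B is x. The minimal polynomial is a similarity invariant, so A and B are not similar.

No.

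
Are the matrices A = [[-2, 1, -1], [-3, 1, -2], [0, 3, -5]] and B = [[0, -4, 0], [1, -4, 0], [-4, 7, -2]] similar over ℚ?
Yes.

Two matrices over a field are similar if and only if they have the same invariant factors.

Both A and B have characteristic polynomial (x + 2)^3 and minimal polynomial (x + 2)^3. Computing further, both have invariant factors (x + 2)^3. Hence A and B are similar.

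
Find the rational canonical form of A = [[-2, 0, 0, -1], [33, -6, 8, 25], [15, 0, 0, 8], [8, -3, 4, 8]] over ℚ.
The invariant factors of A (the non-unit diagonal entries of the Smith normal form of xI - A over ℚ[x]) are x(x^3 - x - 1), each dividing the next. The characteristic polynomial is their product, x(x^3 - x - 1).

The rational canonical form is the block-diagonal matrix of companion matrices C(f_i):
R = [[0, 0, 0, 0], [1, 0, 0, 1], [0, 1, 0, 1], [0, 0, 1, 0]].

Note the characteristic polynomial does not split into linear factors over ℚ, so A has no Jordan form over ℚ; the rational canonical form exists over any field.

R = [[0, 0, 0, 0], [1, 0, 0, 1], [0, 1, 0, 1], [0, 0, 1, 0]]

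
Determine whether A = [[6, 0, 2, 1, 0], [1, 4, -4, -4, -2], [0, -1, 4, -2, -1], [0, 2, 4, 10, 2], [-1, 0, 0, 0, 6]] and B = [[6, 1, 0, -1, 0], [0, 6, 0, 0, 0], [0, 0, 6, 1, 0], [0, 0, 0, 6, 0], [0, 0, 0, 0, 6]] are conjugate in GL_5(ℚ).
No.

Both have characteristic polynomial (x - 6)^5, but the minimal polynomial of A is (x - 6)^3 while the minimal polynomial of B is (x - 6)^2. The minimal polynomial is a similarity invariant, so A and B are not similar.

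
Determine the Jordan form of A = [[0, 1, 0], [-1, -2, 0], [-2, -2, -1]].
J = [[-1, 1, 0], [0, -1, 0], [0, 0, -1]]

The characteristic polynomial is det(xI - A) = (x + 1)^3, so the eigenvalues are -1 (algebraic multiplicity 3).

For λ = -1: rank(A + I) = 1, rank((A + I)^2) = 0. The eigenspace has dimension 3 - 1 = 2, so there are 2 Jordan blocks; the rank sequence gives block sizes [2, 1].

Assembling the blocks gives the Jordan form J above.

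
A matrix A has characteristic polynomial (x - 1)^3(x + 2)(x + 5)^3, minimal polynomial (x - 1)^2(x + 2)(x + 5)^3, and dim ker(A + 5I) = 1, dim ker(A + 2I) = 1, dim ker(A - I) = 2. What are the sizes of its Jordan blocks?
Jordan blocks: (-5, 3), (-2, 1), (1, 2), (1, 1)

λ = -5: algebraic multiplicity 3 (exponent in χ_A), largest block size 3 (exponent in m_A), 1 block (geometric multiplicity). This forces block sizes [3].
λ = -2: algebraic multiplicity 1 (exponent in χ_A), largest block size 1 (exponent in m_A), 1 block (geometric multiplicity). This forces block sizes [1].
λ = 1: algebraic multiplicity 3 (exponent in χ_A), largest block size 2 (exponent in m_A), 2 blocks (geometric multiplicity). These force block sizes [2, 1].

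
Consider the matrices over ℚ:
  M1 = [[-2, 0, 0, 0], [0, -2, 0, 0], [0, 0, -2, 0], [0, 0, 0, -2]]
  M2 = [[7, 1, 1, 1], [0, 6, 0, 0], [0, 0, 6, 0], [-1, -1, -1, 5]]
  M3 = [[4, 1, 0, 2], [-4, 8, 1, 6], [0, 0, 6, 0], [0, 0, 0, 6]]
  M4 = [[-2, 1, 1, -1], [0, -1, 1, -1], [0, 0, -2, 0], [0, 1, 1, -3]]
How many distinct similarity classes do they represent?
Characteristic polynomials: χ_{M1} = (x + 2)^4, χ_{M2} = (x - 6)^4, χ_{M3} = (x - 6)^4, χ_{M4} = (x + 2)^4.

{M1}: invariant factors x + 2, x + 2, x + 2, x + 2.

{M2}: invariant factors x - 6, x - 6, (x - 6)^2.

{M3}: invariant factors x - 6, (x - 6)^3.

{M4}: invariant factors x + 2, x + 2, (x + 2)^2.

Matrices are similar if and only if their invariant-factor lists agree; the partition into similarity classes is {M1}, {M2}, {M3}, {M4}.

4 classes: {M1}, {M2}, {M3}, {M4}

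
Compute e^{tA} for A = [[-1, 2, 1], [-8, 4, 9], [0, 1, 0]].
A has Jordan form J = [[1, 1, 0], [0, 1, 1], [0, 0, 1]] with A = PJP^{-1}, so e^{tA} = P e^{tJ} P^{-1}.

For a Jordan block J_k(λ), e^{tJ_k(λ)} = e^{λt} · (I + tN + t^2 N^2/2! + ... + t^{k-1} N^{k-1}/(k-1)!) where N is the nilpotent superdiagonal part.

Assembling the blocks and conjugating back gives the entries of e^{tA} as shown above.

e^{tA} = [[(-6*t^2 - 2*t + 1)*e^{t}, t*(3*t + 4)*e^{t}/2, t*(15*t + 2)*e^{t}/2], [4*t*(-t - 2)*e^{t}, (t*(t + 2) + t + 1)*e^{t}, t*(5*t + 9)*e^{t}], [-4*t^2*e^{t}, t*(t + 1)*e^{t}, (5*t^2 - t + 1)*e^{t}]]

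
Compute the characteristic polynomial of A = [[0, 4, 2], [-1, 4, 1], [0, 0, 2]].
xI - A = [[x, -4, -2], [1, x - 4, -1], [0, 0, x - 2]].

Expanding det(xI - A) along the first row:
det(xI - A) = + (x)·det([[x - 4, -1], [0, x - 2]]) - (-4)·det([[1, -1], [0, x - 2]]) + (-2)·det([[1, x - 4], [0, 0]]).

Evaluating gives χ_A(x) = x^3 - 6x^2 + 12x - 8 = (x - 2)^3.

χ_A(x) = (x - 2)^3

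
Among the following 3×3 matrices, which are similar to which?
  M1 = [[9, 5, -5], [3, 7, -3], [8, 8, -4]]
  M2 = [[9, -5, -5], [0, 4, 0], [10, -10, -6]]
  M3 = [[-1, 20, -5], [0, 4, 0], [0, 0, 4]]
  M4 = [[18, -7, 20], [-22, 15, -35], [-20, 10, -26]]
Characteristic polynomials: χ_{M1} = (x - 4)^3, χ_{M2} = (x - 4)^2(x + 1), χ_{M3} = (x - 4)^2(x + 1), χ_{M4} = (x - 4)^2(x + 1).

{M1}: invariant factors x - 4, (x - 4)^2.

{M2, M3}: invariant factors x - 4, (x - 4)(x + 1).

{M4}: invariant factors (x - 4)^2(x + 1).

Matrices are similar if and only if their invariant-factor lists agree; the partition into similarity classes is {M1}, {M2, M3}, {M4}.

3 classes: {M1}, {M2, M3}, {M4}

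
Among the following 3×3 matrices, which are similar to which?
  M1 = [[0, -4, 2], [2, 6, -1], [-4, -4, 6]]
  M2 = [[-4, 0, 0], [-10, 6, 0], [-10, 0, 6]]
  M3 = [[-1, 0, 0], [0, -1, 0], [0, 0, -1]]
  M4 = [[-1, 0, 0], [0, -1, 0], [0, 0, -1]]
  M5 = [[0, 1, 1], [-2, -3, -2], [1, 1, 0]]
4 classes: {M1}, {M2}, {M3, M4}, {M5}

Characteristic polynomials: χ_{M1} = (x - 4)^3, χ_{M2} = (x - 6)^2(x + 4), χ_{M3} = (x + 1)^3, χ_{M4} = (x + 1)^3, χ_{M5} = (x + 1)^3.

{M1}: invariant factors x - 4, (x - 4)^2.

{M2}: invariant factors x - 6, (x - 6)(x + 4).

{M3, M4}: invariant factors x + 1, x + 1, x + 1.

{M5}: invariant factors x + 1, (x + 1)^2.

Matrices are similar if and only if their invariant-factor lists agree; the partition into similarity classes is {M1}, {M2}, {M3, M4}, {M5}.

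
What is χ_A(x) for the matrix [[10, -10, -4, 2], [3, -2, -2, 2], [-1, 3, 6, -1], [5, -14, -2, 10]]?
xI - A = [[x - 10, 10, 4, -2], [-3, x + 2, 2, -2], [1, -3, x - 6, 1], [-5, 14, 2, x - 10]].

Expanding det(xI - A) along the first row:
det(xI - A) = + (x - 10)·det([[x + 2, 2, -2], [-3, x - 6, 1], [14, 2, x - 10]]) - (10)·det([[-3, 2, -2], [1, x - 6, 1], [-5, 2, x - 10]]) + (4)·det([[-3, x + 2, -2], [1, -3, 1], [-5, 14, x - 10]]) - (-2)·det([[-3, x + 2, 2], [1, -3, x - 6], [-5, 14, 2]]).

Evaluating gives χ_A(x) = x^4 - 24x^3 + 216x^2 - 864x + 1296 = (x - 6)^4.

χ_A(x) = (x - 6)^4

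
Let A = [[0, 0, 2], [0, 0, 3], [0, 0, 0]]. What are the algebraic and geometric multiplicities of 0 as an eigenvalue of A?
The characteristic polynomial is x^3, so the factor x appears with exponent 3: the algebraic multiplicity is 3.

rank(A) = 1, so the eigenspace has dimension 3 - 1 = 2: the geometric multiplicity is 2.

Since 2 < 3, A is not diagonalizable.

algebraic multiplicity 3, geometric multiplicity 2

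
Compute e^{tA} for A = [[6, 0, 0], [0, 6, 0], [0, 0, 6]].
e^{tA} = [[e^{6*t}, 0, 0], [0, e^{6*t}, 0], [0, 0, e^{6*t}]]

A has Jordan form J = [[6, 0, 0], [0, 6, 0], [0, 0, 6]] with A = PJP^{-1}, so e^{tA} = P e^{tJ} P^{-1}.

For a Jordan block J_k(λ), e^{tJ_k(λ)} = e^{λt} · (I + tN + t^2 N^2/2! + ... + t^{k-1} N^{k-1}/(k-1)!) where N is the nilpotent superdiagonal part.

Assembling the blocks and conjugating back gives the entries of e^{tA} as shown above.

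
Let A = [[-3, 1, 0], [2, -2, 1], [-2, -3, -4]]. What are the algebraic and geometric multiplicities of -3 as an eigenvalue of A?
The characteristic polynomial is (x + 3)^3, so the factor x + 3 appears with exponent 3: the algebraic multiplicity is 3.

rank(A + 3I) = 2, so the eigenspace has dimension 3 - 2 = 1: the geometric multiplicity is 1.

Since 1 < 3, A is not diagonalizable.

algebraic multiplicity 3, geometric multiplicity 1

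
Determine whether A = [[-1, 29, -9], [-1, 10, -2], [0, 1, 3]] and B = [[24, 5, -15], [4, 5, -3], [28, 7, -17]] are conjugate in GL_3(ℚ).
Both have characteristic polynomial (x - 4)^3, but the minimal polynomial of A is (x - 4)^3 while the minimal polynomial of B is (x - 4)^2. The minimal polynomial is a similarity invariant, so A and B are not similar.

No.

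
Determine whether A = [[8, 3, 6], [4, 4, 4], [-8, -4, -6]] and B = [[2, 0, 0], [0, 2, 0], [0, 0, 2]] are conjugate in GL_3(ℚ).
No.

Both have characteristic polynomial (x - 2)^3, but the minimal polynomial of A is (x - 2)^2 while the minimal polynomial of B is x - 2. The minimal polynomial is a similarity invariant, so A and B are not similar.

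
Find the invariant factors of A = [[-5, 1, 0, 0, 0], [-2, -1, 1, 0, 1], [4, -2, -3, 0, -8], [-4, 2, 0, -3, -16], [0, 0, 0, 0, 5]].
x + 3, (x - 5)(x + 3)^3

The Jordan structure of A has elementary divisors (x + 3)^3, (x + 3), (x - 5). Arranging the block sizes at each eigenvalue in decreasing order and taking row products gives the invariant factors.

Invariant factors (smallest first, each dividing the next): x + 3, (x - 5)(x + 3)^3.

Check: the last factor (x - 5)(x + 3)^3 is the minimal polynomial, and the product (x - 5)(x + 3)^4 is the characteristic polynomial.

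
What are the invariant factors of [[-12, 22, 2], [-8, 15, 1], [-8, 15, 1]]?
x^2(x - 4)

The Jordan structure of A has elementary divisors x^2, (x - 4). Arranging the block sizes at each eigenvalue in decreasing order and taking row products gives the invariant factors.

Invariant factors (smallest first, each dividing the next): x^2(x - 4).

Check: the last factor x^2(x - 4) is the minimal polynomial, and the product x^2(x - 4) is the characteristic polynomial.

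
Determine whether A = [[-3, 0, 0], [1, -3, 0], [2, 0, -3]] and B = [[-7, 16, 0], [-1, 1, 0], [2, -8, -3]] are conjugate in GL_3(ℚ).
Yes.

Two matrices over a field are similar if and only if they have the same invariant factors.

Both A and B have characteristic polynomial (x + 3)^3 and minimal polynomial (x + 3)^2. Computing further, both have invariant factors x + 3, (x + 3)^2. Hence A and B are similar.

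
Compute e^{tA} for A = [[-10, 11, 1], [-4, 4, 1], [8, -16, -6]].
A has Jordan form J = [[-4, 1, 0], [0, -4, 1], [0, 0, -4]] with A = PJP^{-1}, so e^{tA} = P e^{tJ} P^{-1}.

For a Jordan block J_k(λ), e^{tJ_k(λ)} = e^{λt} · (I + tN + t^2 N^2/2! + ... + t^{k-1} N^{k-1}/(k-1)!) where N is the nilpotent superdiagonal part.

Assembling the blocks and conjugating back gives the entries of e^{tA} as shown above.

e^{tA} = [[(1 - 6*t)*e^{-4*t}, t*(3*t + 11)*e^{-4*t}, t*(3*t + 2)*e^{-4*t}/2], [-4*t*e^{-4*t}, (2*t^2 + 8*t + 1)*e^{-4*t}, t*(t + 1)*e^{-4*t}], [8*t*e^{-4*t}, 4*t*(-t - 4)*e^{-4*t}, (-2*t^2 - 2*t + 1)*e^{-4*t}]]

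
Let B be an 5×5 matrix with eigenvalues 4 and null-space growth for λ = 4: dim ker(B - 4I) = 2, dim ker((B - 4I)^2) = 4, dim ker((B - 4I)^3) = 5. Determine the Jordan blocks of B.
λ = 4: successive nullity increments [2, 2, 1] count blocks of size ≥ k; block sizes are [3, 2].

Jordan blocks: (4, 3), (4, 2)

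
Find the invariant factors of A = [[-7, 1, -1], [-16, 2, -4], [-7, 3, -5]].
The Jordan structure of A has elementary divisors (x + 4)^2, (x + 2). Arranging the block sizes at each eigenvalue in decreasing order and taking row products gives the invariant factors.

Invariant factors (smallest first, each dividing the next): (x + 2)(x + 4)^2.

Check: the last factor (x + 2)(x + 4)^2 is the minimal polynomial, and the product (x + 2)(x + 4)^2 is the characteristic polynomial.

(x + 2)(x + 4)^2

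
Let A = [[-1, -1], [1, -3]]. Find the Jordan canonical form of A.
J = [[-2, 1], [0, -2]]

The characteristic polynomial is det(xI - A) = (x + 2)^2, so the eigenvalues are -2 (algebraic multiplicity 2).

For λ = -2: rank(A + 2I) = 1, rank((A + 2I)^2) = 0. The eigenspace has dimension 2 - 1 = 1, so there is 1 Jordan block; the rank sequence gives block sizes [2].

Assembling the blocks gives the Jordan form J above.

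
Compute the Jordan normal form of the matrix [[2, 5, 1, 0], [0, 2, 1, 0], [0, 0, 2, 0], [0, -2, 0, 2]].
J = [[2, 1, 0, 0], [0, 2, 1, 0], [0, 0, 2, 0], [0, 0, 0, 2]]

The characteristic polynomial is det(xI - A) = (x - 2)^4, so the eigenvalues are 2 (algebraic multiplicity 4).

For λ = 2: rank(A - 2I) = 2, rank((A - 2I)^2) = 1, rank((A - 2I)^3) = 0. The eigenspace has dimension 4 - 2 = 2, so there are 2 Jordan blocks; the rank sequence gives block sizes [3, 1].

Assembling the blocks gives the Jordan form J above.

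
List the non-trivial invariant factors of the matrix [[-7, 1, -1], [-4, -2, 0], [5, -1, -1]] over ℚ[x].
The Jordan structure of A has elementary divisors (x + 4)^2, (x + 2). Arranging the block sizes at each eigenvalue in decreasing order and taking row products gives the invariant factors.

Invariant factors (smallest first, each dividing the next): (x + 2)(x + 4)^2.

Check: the last factor (x + 2)(x + 4)^2 is the minimal polynomial, and the product (x + 2)(x + 4)^2 is the characteristic polynomial.

(x + 2)(x + 4)^2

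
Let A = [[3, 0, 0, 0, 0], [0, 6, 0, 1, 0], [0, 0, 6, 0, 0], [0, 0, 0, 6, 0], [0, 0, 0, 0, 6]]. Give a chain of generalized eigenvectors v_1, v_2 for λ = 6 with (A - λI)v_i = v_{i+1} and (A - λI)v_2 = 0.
v_1 = [[0, 0, 0, 1, 0]]^T, v_2 = [[0, 1, 0, 0, 0]]^T

We seek v_1 ∈ ker((A - 6I)^2) \ ker(A - 6I), then set v_{i+1} = (A - 6I) v_i.

One such chain is v_1 = [[0, 0, 0, 1, 0]]^T, v_2 = [[0, 1, 0, 0, 0]]^T. Check: (A - 6I) v_2 = [[0, 0, 0, 0, 0]]^T = 0.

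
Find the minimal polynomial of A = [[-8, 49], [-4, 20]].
m_A(x) = (x - 6)^2

The characteristic polynomial factors as (x - 6)^2. The minimal polynomial is ∏(x - λ)^{k_λ} where k_λ is the size of the largest Jordan block at λ.

For λ = 6: rank(A - 6I) = 1, and the largest Jordan block has size 2 (the smallest k with rank((A - 6I)^k) = rank((A - 6I)^(k+1))).

So m_A(x) = (x - 6)^2.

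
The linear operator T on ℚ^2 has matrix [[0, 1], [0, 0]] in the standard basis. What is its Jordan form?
The characteristic polynomial is det(xI - A) = x^2, so the eigenvalues are 0 (algebraic multiplicity 2).

For λ = 0: rank(A) = 1, rank(A^2) = 0. The eigenspace has dimension 2 - 1 = 1, so there is 1 Jordan block; the rank sequence gives block sizes [2].

Assembling the blocks gives the Jordan form J above.

J = [[0, 1], [0, 0]]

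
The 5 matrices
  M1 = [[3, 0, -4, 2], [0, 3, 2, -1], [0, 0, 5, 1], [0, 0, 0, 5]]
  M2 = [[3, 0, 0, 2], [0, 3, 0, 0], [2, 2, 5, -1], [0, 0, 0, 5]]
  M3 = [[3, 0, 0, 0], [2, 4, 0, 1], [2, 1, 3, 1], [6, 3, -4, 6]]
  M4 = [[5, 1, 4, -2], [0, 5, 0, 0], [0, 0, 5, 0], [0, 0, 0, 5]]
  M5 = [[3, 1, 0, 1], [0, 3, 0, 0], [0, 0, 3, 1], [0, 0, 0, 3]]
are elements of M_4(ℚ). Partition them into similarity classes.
3 classes: {M1, M2, M3}, {M4}, {M5}

Characteristic polynomials: χ_{M1} = (x - 5)^2(x - 3)^2, χ_{M2} = (x - 5)^2(x - 3)^2, χ_{M3} = (x - 5)^2(x - 3)^2, χ_{M4} = (x - 5)^4, χ_{M5} = (x - 3)^4.

{M1, M2, M3}: invariant factors x - 3, (x - 5)^2(x - 3).

{M4}: invariant factors x - 5, x - 5, (x - 5)^2.

{M5}: invariant factors (x - 3)^2, (x - 3)^2.

Matrices are similar if and only if their invariant-factor lists agree; the partition into similarity classes is {M1, M2, M3}, {M4}, {M5}.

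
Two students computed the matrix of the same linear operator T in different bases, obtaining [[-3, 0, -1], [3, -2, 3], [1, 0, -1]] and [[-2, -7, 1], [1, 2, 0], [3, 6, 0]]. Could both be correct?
No.

trace(A) = -6 but trace(B) = 0. The trace is a similarity invariant, so A and B are not similar.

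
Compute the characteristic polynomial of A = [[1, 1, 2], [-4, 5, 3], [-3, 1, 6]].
xI - A = [[x - 1, -1, -2], [4, x - 5, -3], [3, -1, x - 6]].

Expanding det(xI - A) along the first row:
det(xI - A) = + (x - 1)·det([[x - 5, -3], [-1, x - 6]]) - (-1)·det([[4, -3], [3, x - 6]]) + (-2)·det([[4, x - 5], [3, -1]]).

Evaluating gives χ_A(x) = x^3 - 12x^2 + 48x - 64 = (x - 4)^3.

χ_A(x) = (x - 4)^3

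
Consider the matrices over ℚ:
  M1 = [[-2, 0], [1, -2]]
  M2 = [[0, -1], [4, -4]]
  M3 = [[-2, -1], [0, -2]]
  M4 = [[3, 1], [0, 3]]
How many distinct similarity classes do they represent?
2 classes: {M1, M2, M3}, {M4}

Characteristic polynomials: χ_{M1} = (x + 2)^2, χ_{M2} = (x + 2)^2, χ_{M3} = (x + 2)^2, χ_{M4} = (x - 3)^2.

{M1, M2, M3}: invariant factors (x + 2)^2.

{M4}: invariant factors (x - 3)^2.

Matrices are similar if and only if their invariant-factor lists agree; the partition into similarity classes is {M1, M2, M3}, {M4}.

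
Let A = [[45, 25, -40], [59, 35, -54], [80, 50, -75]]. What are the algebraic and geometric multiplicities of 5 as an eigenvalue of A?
The characteristic polynomial is x^2(x - 5), so the factor x - 5 appears with exponent 1: the algebraic multiplicity is 1.

rank(A - 5I) = 2, so the eigenspace has dimension 3 - 2 = 1: the geometric multiplicity is 1.

algebraic multiplicity 1, geometric multiplicity 1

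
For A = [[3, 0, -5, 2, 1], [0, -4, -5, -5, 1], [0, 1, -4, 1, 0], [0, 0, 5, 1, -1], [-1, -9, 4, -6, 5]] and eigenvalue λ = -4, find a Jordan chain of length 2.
We seek v_1 ∈ ker((A + 4I)^2) \ ker(A + 4I), then set v_{i+1} = (A + 4I) v_i.

One such chain is v_1 = [[0, 1, 0, 0, 1]]^T, v_2 = [[1, 1, 1, -1, 0]]^T. Check: (A + 4I) v_2 = [[0, 0, 0, 0, 0]]^T = 0.

v_1 = [[0, 1, 0, 0, 1]]^T, v_2 = [[1, 1, 1, -1, 0]]^T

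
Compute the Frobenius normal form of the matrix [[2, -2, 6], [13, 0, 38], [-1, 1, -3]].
R = [[0, 0, 0], [1, 0, 12], [0, 1, -1]]

The invariant factors of A (the non-unit diagonal entries of the Smith normal form of xI - A over ℚ[x]) are x(x - 3)(x + 4), each dividing the next. The characteristic polynomial is their product, x(x - 3)(x + 4).

The rational canonical form is the block-diagonal matrix of companion matrices C(f_i):
R = [[0, 0, 0], [1, 0, 12], [0, 1, -1]].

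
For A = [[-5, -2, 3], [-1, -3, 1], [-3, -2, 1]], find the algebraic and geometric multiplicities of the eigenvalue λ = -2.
algebraic multiplicity 2, geometric multiplicity 1

The characteristic polynomial is (x + 2)^2(x + 3), so the factor x + 2 appears with exponent 2: the algebraic multiplicity is 2.

rank(A + 2I) = 2, so the eigenspace has dimension 3 - 2 = 1: the geometric multiplicity is 1.

Since 1 < 2, A is not diagonalizable.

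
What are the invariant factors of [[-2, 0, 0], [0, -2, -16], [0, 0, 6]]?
x + 2, (x - 6)(x + 2)

The Jordan structure of A has elementary divisors (x + 2), (x + 2), (x - 6). Arranging the block sizes at each eigenvalue in decreasing order and taking row products gives the invariant factors.

Invariant factors (smallest first, each dividing the next): x + 2, (x - 6)(x + 2).

Check: the last factor (x - 6)(x + 2) is the minimal polynomial, and the product (x - 6)(x + 2)^2 is the characteristic polynomial.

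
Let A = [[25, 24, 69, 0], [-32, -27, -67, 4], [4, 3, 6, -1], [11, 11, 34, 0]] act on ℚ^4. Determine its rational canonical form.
R = [[0, 0, 0, -20], [1, 0, 0, -11], [0, 1, 0, 4], [0, 0, 1, 4]]

The invariant factors of A (the non-unit diagonal entries of the Smith normal form of xI - A over ℚ[x]) are (x - 4)(x^3 - 4x - 5), each dividing the next. The characteristic polynomial is their product, (x - 4)(x^3 - 4x - 5).

The rational canonical form is the block-diagonal matrix of companion matrices C(f_i):
R = [[0, 0, 0, -20], [1, 0, 0, -11], [0, 1, 0, 4], [0, 0, 1, 4]].

Note the characteristic polynomial does not split into linear factors over ℚ, so A has no Jordan form over ℚ; the rational canonical form exists over any field.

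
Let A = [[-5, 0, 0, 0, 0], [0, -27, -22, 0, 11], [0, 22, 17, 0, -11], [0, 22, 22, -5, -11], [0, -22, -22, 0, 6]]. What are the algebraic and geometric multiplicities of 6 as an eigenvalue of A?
algebraic multiplicity 1, geometric multiplicity 1

The characteristic polynomial is (x - 6)(x + 5)^4, so the factor x - 6 appears with exponent 1: the algebraic multiplicity is 1.

rank(A - 6I) = 4, so the eigenspace has dimension 5 - 4 = 1: the geometric multiplicity is 1.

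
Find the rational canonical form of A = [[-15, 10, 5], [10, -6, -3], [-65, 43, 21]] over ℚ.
R = [[0, 0, 5], [1, 0, -3], [0, 1, 0]]

The invariant factors of A (the non-unit diagonal entries of the Smith normal form of xI - A over ℚ[x]) are x^3 + 3x - 5, each dividing the next. The characteristic polynomial is their product, x^3 + 3x - 5.

The rational canonical form is the block-diagonal matrix of companion matrices C(f_i):
R = [[0, 0, 5], [1, 0, -3], [0, 1, 0]].

Note the characteristic polynomial does not split into linear factors over ℚ, so A has no Jordan form over ℚ; the rational canonical form exists over any field.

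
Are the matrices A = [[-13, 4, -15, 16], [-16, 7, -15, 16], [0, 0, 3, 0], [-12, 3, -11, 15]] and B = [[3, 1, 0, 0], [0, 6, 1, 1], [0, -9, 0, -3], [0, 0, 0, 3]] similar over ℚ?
Yes.

Two matrices over a field are similar if and only if they have the same invariant factors.

Both A and B have characteristic polynomial (x - 3)^4 and minimal polynomial (x - 3)^3. Computing further, both have invariant factors x - 3, (x - 3)^3. Hence A and B are similar.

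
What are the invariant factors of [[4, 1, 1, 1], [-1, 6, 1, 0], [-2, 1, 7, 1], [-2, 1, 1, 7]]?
The Jordan structure of A has elementary divisors (x - 6)^3, (x - 6). Arranging the block sizes at each eigenvalue in decreasing order and taking row products gives the invariant factors.

Invariant factors (smallest first, each dividing the next): x - 6, (x - 6)^3.

Check: the last factor (x - 6)^3 is the minimal polynomial, and the product (x - 6)^4 is the characteristic polynomial.

x - 6, (x - 6)^3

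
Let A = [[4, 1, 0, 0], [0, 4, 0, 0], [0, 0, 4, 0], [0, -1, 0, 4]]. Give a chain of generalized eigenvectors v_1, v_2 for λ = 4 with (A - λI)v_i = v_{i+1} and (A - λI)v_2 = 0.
v_1 = [[2, 1, -3, -2]]^T, v_2 = [[1, 0, 0, -1]]^T

We seek v_1 ∈ ker((A - 4I)^2) \ ker(A - 4I), then set v_{i+1} = (A - 4I) v_i.

One such chain is v_1 = [[2, 1, -3, -2]]^T, v_2 = [[1, 0, 0, -1]]^T. Check: (A - 4I) v_2 = [[0, 0, 0, 0]]^T = 0.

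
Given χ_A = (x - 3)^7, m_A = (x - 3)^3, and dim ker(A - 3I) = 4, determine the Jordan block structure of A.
λ = 3: algebraic multiplicity 7 (exponent in χ_A), largest block size 3 (exponent in m_A), 4 blocks (geometric multiplicity). These force block sizes [3, 2, 1, 1].

Jordan blocks: (3, 3), (3, 2), (3, 1), (3, 1)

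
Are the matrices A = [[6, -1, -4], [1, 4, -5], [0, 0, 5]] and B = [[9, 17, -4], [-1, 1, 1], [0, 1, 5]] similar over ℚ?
Yes.

Two matrices over a field are similar if and only if they have the same invariant factors.

Both A and B have characteristic polynomial (x - 5)^3 and minimal polynomial (x - 5)^3. Computing further, both have invariant factors (x - 5)^3. Hence A and B are similar.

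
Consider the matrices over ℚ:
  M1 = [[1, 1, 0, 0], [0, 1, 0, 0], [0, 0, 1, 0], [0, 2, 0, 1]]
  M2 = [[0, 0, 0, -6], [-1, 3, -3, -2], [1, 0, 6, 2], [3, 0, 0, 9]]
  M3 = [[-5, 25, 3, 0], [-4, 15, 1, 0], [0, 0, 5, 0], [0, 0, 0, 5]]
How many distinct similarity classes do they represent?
3 classes: {M1}, {M2}, {M3}

Characteristic polynomials: χ_{M1} = (x - 1)^4, χ_{M2} = (x - 6)^2(x - 3)^2, χ_{M3} = (x - 5)^4.

{M1}: invariant factors x - 1, x - 1, (x - 1)^2.

{M2}: invariant factors x - 3, (x - 6)^2(x - 3).

{M3}: invariant factors x - 5, (x - 5)^3.

Matrices are similar if and only if their invariant-factor lists agree; the partition into similarity classes is {M1}, {M2}, {M3}.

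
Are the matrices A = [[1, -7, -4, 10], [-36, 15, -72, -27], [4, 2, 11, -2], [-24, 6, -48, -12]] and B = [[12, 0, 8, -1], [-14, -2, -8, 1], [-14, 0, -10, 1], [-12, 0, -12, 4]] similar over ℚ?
trace(A) = 15 but trace(B) = 4. The trace is a similarity invariant, so A and B are not similar.

No.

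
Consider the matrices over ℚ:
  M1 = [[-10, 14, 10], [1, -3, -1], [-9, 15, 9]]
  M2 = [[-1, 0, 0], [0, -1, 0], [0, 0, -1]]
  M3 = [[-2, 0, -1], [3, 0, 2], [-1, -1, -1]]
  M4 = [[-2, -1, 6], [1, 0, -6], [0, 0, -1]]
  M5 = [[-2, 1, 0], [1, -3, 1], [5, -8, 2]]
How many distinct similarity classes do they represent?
4 classes: {M1}, {M2}, {M3, M5}, {M4}

Characteristic polynomials: χ_{M1} = x(x + 2)^2, χ_{M2} = (x + 1)^3, χ_{M3} = (x + 1)^3, χ_{M4} = (x + 1)^3, χ_{M5} = (x + 1)^3.

{M1}: invariant factors x(x + 2)^2.

{M2}: invariant factors x + 1, x + 1, x + 1.

{M3, M5}: invariant factors (x + 1)^3.

{M4}: invariant factors x + 1, (x + 1)^2.

Matrices are similar if and only if their invariant-factor lists agree; the partition into similarity classes is {M1}, {M2}, {M3, M5}, {M4}.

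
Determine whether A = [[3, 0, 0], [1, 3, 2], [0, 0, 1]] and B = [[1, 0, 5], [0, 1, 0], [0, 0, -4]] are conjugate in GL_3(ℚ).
trace(A) = 7 but trace(B) = -2. The trace is a similarity invariant, so A and B are not similar.

No.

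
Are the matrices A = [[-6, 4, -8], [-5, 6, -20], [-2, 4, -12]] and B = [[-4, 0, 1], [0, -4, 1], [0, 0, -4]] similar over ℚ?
Two matrices over a field are similar if and only if they have the same invariant factors.

Both A and B have characteristic polynomial (x + 4)^3 and minimal polynomial (x + 4)^2. Computing further, both have invariant factors x + 4, (x + 4)^2. Hence A and B are similar.

Yes.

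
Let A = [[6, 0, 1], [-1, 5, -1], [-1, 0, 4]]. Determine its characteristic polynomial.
χ_A(x) = (x - 5)^3

xI - A = [[x - 6, 0, -1], [1, x - 5, 1], [1, 0, x - 4]].

Expanding det(xI - A) along the first row:
det(xI - A) = + (x - 6)·det([[x - 5, 1], [0, x - 4]]) - (0)·det([[1, 1], [1, x - 4]]) + (-1)·det([[1, x - 5], [1, 0]]).

Evaluating gives χ_A(x) = x^3 - 15x^2 + 75x - 125 = (x - 5)^3.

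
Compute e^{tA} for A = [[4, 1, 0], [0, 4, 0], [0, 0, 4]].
A has Jordan form J = [[4, 1, 0], [0, 4, 0], [0, 0, 4]] with A = PJP^{-1}, so e^{tA} = P e^{tJ} P^{-1}.

For a Jordan block J_k(λ), e^{tJ_k(λ)} = e^{λt} · (I + tN + t^2 N^2/2! + ... + t^{k-1} N^{k-1}/(k-1)!) where N is the nilpotent superdiagonal part.

Assembling the blocks and conjugating back gives the entries of e^{tA} as shown above.

e^{tA} = [[e^{4*t}, t*e^{4*t}, 0], [0, e^{4*t}, 0], [0, 0, e^{4*t}]]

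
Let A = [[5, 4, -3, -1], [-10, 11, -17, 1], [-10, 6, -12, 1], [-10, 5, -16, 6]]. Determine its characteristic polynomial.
xI - A = [[x - 5, -4, 3, 1], [10, x - 11, 17, -1], [10, -6, x + 12, -1], [10, -5, 16, x - 6]].

Expanding det(xI - A) along the first row:
det(xI - A) = + (x - 5)·det([[x - 11, 17, -1], [-6, x + 12, -1], [-5, 16, x - 6]]) - (-4)·det([[10, 17, -1], [10, x + 12, -1], [10, 16, x - 6]]) + (3)·det([[10, x - 11, -1], [10, -6, -1], [10, -5, x - 6]]) - (1)·det([[10, x - 11, 17], [10, -6, x + 12], [10, -5, 16]]).

Evaluating gives χ_A(x) = x^4 - 10x^3 + 250x - 625 = (x - 5)^3(x + 5).

χ_A(x) = (x - 5)^3(x + 5)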